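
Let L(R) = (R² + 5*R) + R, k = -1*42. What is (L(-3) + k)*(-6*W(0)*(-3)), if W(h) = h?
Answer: 0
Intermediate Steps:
k = -42
L(R) = R² + 6*R
(L(-3) + k)*(-6*W(0)*(-3)) = (-3*(6 - 3) - 42)*(-6*0*(-3)) = (-3*3 - 42)*(0*(-3)) = (-9 - 42)*0 = -51*0 = 0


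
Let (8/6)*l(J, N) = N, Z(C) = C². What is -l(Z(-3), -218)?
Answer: 327/2 ≈ 163.50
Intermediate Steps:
l(J, N) = 3*N/4
-l(Z(-3), -218) = -3*(-218)/4 = -1*(-327/2) = 327/2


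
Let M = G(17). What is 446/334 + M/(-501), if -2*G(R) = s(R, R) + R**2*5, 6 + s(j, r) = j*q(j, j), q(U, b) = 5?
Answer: 477/167 ≈ 2.8563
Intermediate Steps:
s(j, r) = -6 + 5*j (s(j, r) = -6 + j*5 = -6 + 5*j)
G(R) = 3 - 5*R/2 - 5*R**2/2 (G(R) = -((-6 + 5*R) + R**2*5)/2 = -((-6 + 5*R) + 5*R**2)/2 = -(-6 + 5*R + 5*R**2)/2 = 3 - 5*R/2 - 5*R**2/2)
M = -762 (M = 3 - 5/2*17 - 5/2*17**2 = 3 - 85/2 - 5/2*289 = 3 - 85/2 - 1445/2 = -762)
446/334 + M/(-501) = 446/334 - 762/(-501) = 446*(1/334) - 762*(-1/501) = 223/167 + 254/167 = 477/167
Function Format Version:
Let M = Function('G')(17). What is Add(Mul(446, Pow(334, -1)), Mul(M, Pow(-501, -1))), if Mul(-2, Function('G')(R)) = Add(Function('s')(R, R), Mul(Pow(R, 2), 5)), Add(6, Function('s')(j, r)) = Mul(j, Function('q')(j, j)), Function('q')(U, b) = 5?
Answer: Rational(477, 167) ≈ 2.8563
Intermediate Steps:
Function('s')(j, r) = Add(-6, Mul(5, j)) (Function('s')(j, r) = Add(-6, Mul(j, 5)) = Add(-6, Mul(5, j)))
Function('G')(R) = Add(3, Mul(Rational(-5, 2), R), Mul(Rational(-5, 2), Pow(R, 2))) (Function('G')(R) = Mul(Rational(-1, 2), Add(Add(-6, Mul(5, R)), Mul(Pow(R, 2), 5))) = Mul(Rational(-1, 2), Add(Add(-6, Mul(5, R)), Mul(5, Pow(R, 2)))) = Mul(Rational(-1, 2), Add(-6, Mul(5, R), Mul(5, Pow(R, 2)))) = Add(3, Mul(Rational(-5, 2), R), Mul(Rational(-5, 2), Pow(R, 2))))
M = -762 (M = Add(3, Mul(Rational(-5, 2), 17), Mul(Rational(-5, 2), Pow(17, 2))) = Add(3, Rational(-85, 2), Mul(Rational(-5, 2), 289)) = Add(3, Rational(-85, 2), Rational(-1445, 2)) = -762)
Add(Mul(446, Pow(334, -1)), Mul(M, Pow(-501, -1))) = Add(Mul(446, Pow(334, -1)), Mul(-762, Pow(-501, -1))) = Add(Mul(446, Rational(1, 334)), Mul(-762, Rational(-1, 501))) = Add(Rational(223, 167), Rational(254, 167)) = Rational(477, 167)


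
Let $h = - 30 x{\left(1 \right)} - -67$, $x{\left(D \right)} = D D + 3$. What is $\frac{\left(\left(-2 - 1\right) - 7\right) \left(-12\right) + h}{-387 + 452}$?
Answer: $\frac{67}{65} \approx 1.0308$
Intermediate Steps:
$x{\left(D \right)} = 3 + D^{2}$ ($x{\left(D \right)} = D^{2} + 3 = 3 + D^{2}$)
$h = -53$ ($h = - 30 \left(3 + 1^{2}\right) - -67 = - 30 \left(3 + 1\right) + 67 = \left(-30\right) 4 + 67 = -120 + 67 = -53$)
$\frac{\left(\left(-2 - 1\right) - 7\right) \left(-12\right) + h}{-387 + 452} = \frac{\left(\left(-2 - 1\right) - 7\right) \left(-12\right) - 53}{-387 + 452} = \frac{\left(-3 - 7\right) \left(-12\right) - 53}{65} = \frac{\left(-10\right) \left(-12\right) - 53}{65} = \frac{120 - 53}{65} = \frac{1}{65} \cdot 67 = \frac{67}{65}$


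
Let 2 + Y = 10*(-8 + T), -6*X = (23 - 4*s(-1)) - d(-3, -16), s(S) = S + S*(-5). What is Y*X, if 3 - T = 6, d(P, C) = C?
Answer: 1288/3 ≈ 429.33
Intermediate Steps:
s(S) = -4*S (s(S) = S - 5*S = -4*S)
T = -3 (T = 3 - 1*6 = 3 - 6 = -3)
X = -23/6 (X = -((23 - (-16)*(-1)) - 1*(-16))/6 = -((23 - 4*4) + 16)/6 = -((23 - 16) + 16)/6 = -(7 + 16)/6 = -1/6*23 = -23/6 ≈ -3.8333)
Y = -112 (Y = -2 + 10*(-8 - 3) = -2 + 10*(-11) = -2 - 110 = -112)
Y*X = -112*(-23/6) = 1288/3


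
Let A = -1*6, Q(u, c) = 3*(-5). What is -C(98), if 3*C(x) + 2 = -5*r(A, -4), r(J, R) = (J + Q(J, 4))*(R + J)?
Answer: 1052/3 ≈ 350.67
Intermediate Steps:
Q(u, c) = -15
A = -6
r(J, R) = (-15 + J)*(J + R) (r(J, R) = (J - 15)*(R + J) = (-15 + J)*(J + R))
C(x) = -1052/3 (C(x) = -2/3 + (-5*((-6)**2 - 15*(-6) - 15*(-4) - 6*(-4)))/3 = -2/3 + (-5*(36 + 90 + 60 + 24))/3 = -2/3 + (-5*210)/3 = -2/3 + (1/3)*(-1050) = -2/3 - 350 = -1052/3)
-C(98) = -1*(-1052/3) = 1052/3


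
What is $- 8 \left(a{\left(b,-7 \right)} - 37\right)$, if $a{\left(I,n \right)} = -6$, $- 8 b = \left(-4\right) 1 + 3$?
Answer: $344$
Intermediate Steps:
$b = \frac{1}{8}$ ($b = - \frac{\left(-4\right) 1 + 3}{8} = - \frac{-4 + 3}{8} = \left(- \frac{1}{8}\right) \left(-1\right) = \frac{1}{8} \approx 0.125$)
$- 8 \left(a{\left(b,-7 \right)} - 37\right) = - 8 \left(-6 - 37\right) = \left(-8\right) \left(-43\right) = 344$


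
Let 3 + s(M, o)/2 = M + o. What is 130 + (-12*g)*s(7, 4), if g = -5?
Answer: 1090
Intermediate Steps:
s(M, o) = -6 + 2*M + 2*o (s(M, o) = -6 + 2*(M + o) = -6 + (2*M + 2*o) = -6 + 2*M + 2*o)
130 + (-12*g)*s(7, 4) = 130 + (-12*(-5))*(-6 + 2*7 + 2*4) = 130 + 60*(-6 + 14 + 8) = 130 + 60*16 = 130 + 960 = 1090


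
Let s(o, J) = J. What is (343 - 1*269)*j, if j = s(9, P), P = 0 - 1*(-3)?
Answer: 222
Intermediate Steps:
P = 3 (P = 0 + 3 = 3)
j = 3
(343 - 1*269)*j = (343 - 1*269)*3 = (343 - 269)*3 = 74*3 = 222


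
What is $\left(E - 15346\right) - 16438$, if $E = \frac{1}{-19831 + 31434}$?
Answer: $- \frac{368789751}{11603} \approx -31784.0$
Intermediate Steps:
$E = \frac{1}{11603} \approx 8.6185 \cdot 10^{-5}$
$\left(E - 15346\right) - 16438 = \left(\frac{1}{11603} - 15346\right) - 16438 = - \frac{178059637}{11603} - 16438 = - \frac{368789751}{11603}$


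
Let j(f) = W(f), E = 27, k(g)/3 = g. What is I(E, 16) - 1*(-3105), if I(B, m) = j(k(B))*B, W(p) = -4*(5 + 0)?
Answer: 2565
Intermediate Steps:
k(g) = 3*g
W(p) = -20 (W(p) = -4*5 = -20)
j(f) = -20
I(B, m) = -20*B
I(E, 16) - 1*(-3105) = -20*27 - 1*(-3105) = -540 + 3105 = 2565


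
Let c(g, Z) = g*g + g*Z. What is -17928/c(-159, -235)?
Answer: -2988/10441 ≈ -0.28618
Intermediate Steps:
c(g, Z) = g² + Z*g
-17928/c(-159, -235) = -17928*(-1/(159*(-235 - 159))) = -17928/((-159*(-394))) = -17928/62646 = -17928*1/62646 = -2988/10441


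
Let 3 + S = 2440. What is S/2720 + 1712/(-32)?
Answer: -143083/2720 ≈ -52.604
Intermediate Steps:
S = 2437 (S = -3 + 2440 = 2437)
S/2720 + 1712/(-32) = 2437/2720 + 1712/(-32) = 2437*(1/2720) + 1712*(-1/32) = 2437/2720 - 107/2 = -143083/2720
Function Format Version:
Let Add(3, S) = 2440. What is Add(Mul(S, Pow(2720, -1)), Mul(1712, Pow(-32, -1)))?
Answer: Rational(-143083, 2720) ≈ -52.604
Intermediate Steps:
S = 2437 (S = Add(-3, 2440) = 2437)
Add(Mul(S, Pow(2720, -1)), Mul(1712, Pow(-32, -1))) = Add(Mul(2437, Pow(2720, -1)), Mul(1712, Pow(-32, -1))) = Add(Mul(2437, Rational(1, 2720)), Mul(1712, Rational(-1, 32))) = Add(Rational(2437, 2720), Rational(-107, 2)) = Rational(-143083, 2720)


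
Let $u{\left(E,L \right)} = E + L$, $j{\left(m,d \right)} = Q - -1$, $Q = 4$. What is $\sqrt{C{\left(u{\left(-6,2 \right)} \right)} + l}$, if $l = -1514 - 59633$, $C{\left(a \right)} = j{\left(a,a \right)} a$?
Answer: $i \sqrt{61167} \approx 247.32 i$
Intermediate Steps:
$j{\left(m,d \right)} = 5$ ($j{\left(m,d \right)} = 4 - -1 = 4 + 1 = 5$)
$C{\left(a \right)} = 5 a$
$l = -61147$
$\sqrt{C{\left(u{\left(-6,2 \right)} \right)} + l} = \sqrt{5 \left(-6 + 2\right) - 61147} = \sqrt{5 \left(-4\right) - 61147} = \sqrt{-20 - 61147} = \sqrt{-61167} = i \sqrt{61167}$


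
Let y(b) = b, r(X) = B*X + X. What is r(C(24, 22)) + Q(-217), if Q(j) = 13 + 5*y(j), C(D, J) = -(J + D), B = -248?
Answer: 10290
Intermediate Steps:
C(D, J) = -D - J (C(D, J) = -(D + J) = -D - J)
r(X) = -247*X (r(X) = -248*X + X = -247*X)
Q(j) = 13 + 5*j
r(C(24, 22)) + Q(-217) = -247*(-1*24 - 1*22) + (13 + 5*(-217)) = -247*(-24 - 22) + (13 - 1085) = -247*(-46) - 1072 = 11362 - 1072 = 10290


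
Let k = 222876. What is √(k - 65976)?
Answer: 10*√1569 ≈ 396.11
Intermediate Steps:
√(k - 65976) = √(222876 - 65976) = √156900 = 10*√1569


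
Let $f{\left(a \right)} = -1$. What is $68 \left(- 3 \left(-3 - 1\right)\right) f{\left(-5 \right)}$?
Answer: $-816$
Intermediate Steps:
$68 \left(- 3 \left(-3 - 1\right)\right) f{\left(-5 \right)} = 68 \left(- 3 \left(-3 - 1\right)\right) \left(-1\right) = 68 \left(\left(-3\right) \left(-4\right)\right) \left(-1\right) = 68 \cdot 12 \left(-1\right) = 816 \left(-1\right) = -816$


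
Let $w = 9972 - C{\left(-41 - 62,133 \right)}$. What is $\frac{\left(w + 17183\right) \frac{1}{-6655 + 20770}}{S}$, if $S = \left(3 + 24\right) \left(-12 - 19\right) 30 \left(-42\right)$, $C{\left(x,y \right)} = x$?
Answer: $\frac{649}{354427650} \approx 1.8311 \cdot 10^{-6}$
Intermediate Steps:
$w = 10075$ ($w = 9972 - \left(-41 - 62\right) = 9972 - -103 = 9972 + 103 = 10075$)
$S = 1054620$ ($S = 27 \left(-31\right) 30 \left(-42\right) = \left(-837\right) 30 \left(-42\right) = \left(-25110\right) \left(-42\right) = 1054620$)
$\frac{\left(w + 17183\right) \frac{1}{-6655 + 20770}}{S} = \frac{\left(10075 + 17183\right) \frac{1}{-6655 + 20770}}{1054620} = \frac{27258}{14115} \cdot \frac{1}{1054620} = 27258 \cdot \frac{1}{14115} \cdot \frac{1}{1054620} = \frac{9086}{4705} \cdot \frac{1}{1054620} = \frac{649}{354427650}$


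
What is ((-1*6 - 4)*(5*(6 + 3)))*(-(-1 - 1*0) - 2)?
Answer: 450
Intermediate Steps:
((-1*6 - 4)*(5*(6 + 3)))*(-(-1 - 1*0) - 2) = ((-6 - 4)*(5*9))*(-(-1 + 0) - 2) = (-10*45)*(-1*(-1) - 2) = -450*(1 - 2) = -450*(-1) = 450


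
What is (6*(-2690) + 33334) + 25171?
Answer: 42365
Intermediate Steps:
(6*(-2690) + 33334) + 25171 = (-16140 + 33334) + 25171 = 17194 + 25171 = 42365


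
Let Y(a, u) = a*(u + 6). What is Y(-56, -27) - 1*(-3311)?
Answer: 4487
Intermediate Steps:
Y(a, u) = a*(6 + u)
Y(-56, -27) - 1*(-3311) = -56*(6 - 27) - 1*(-3311) = -56*(-21) + 3311 = 1176 + 3311 = 4487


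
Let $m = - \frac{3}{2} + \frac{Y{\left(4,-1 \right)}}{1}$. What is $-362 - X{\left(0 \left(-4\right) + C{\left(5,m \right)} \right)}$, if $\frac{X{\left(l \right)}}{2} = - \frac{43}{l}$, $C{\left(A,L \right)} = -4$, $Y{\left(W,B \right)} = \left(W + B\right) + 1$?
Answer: $- \frac{767}{2} \approx -383.5$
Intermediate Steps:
$Y{\left(W,B \right)} = 1 + B + W$ ($Y{\left(W,B \right)} = \left(B + W\right) + 1 = 1 + B + W$)
$m = \frac{5}{2}$ ($m = - \frac{3}{2} + \frac{1 - 1 + 4}{1} = \left(-3\right) \frac{1}{2} + 4 \cdot 1 = - \frac{3}{2} + 4 = \frac{5}{2} \approx 2.5$)
$X{\left(l \right)} = - \frac{86}{l}$ ($X{\left(l \right)} = 2 \left(- \frac{43}{l}\right) = - \frac{86}{l}$)
$-362 - X{\left(0 \left(-4\right) + C{\left(5,m \right)} \right)} = -362 - - \frac{86}{0 \left(-4\right) - 4} = -362 - - \frac{86}{0 - 4} = -362 - - \frac{86}{-4} = -362 - \left(-86\right) \left(- \frac{1}{4}\right) = -362 - \frac{43}{2} = - \frac{767}{2}$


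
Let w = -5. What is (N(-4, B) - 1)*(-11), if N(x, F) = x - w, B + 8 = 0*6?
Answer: 0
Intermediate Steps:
B = -8 (B = -8 + 0*6 = -8 + 0 = -8)
N(x, F) = 5 + x (N(x, F) = x - 1*(-5) = x + 5 = 5 + x)
(N(-4, B) - 1)*(-11) = ((5 - 4) - 1)*(-11) = (1 - 1)*(-11) = 0*(-11) = 0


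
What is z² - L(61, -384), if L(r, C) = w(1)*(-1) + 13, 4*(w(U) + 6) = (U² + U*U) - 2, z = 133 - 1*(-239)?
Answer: 138365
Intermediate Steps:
z = 372 (z = 133 + 239 = 372)
w(U) = -13/2 + U²/2 (w(U) = -6 + ((U² + U*U) - 2)/4 = -6 + ((U² + U²) - 2)/4 = -6 + (2*U² - 2)/4 = -6 + (-2 + 2*U²)/4 = -6 + (-½ + U²/2) = -13/2 + U²/2)
L(r, C) = 19 (L(r, C) = (-13/2 + (½)*1²)*(-1) + 13 = (-13/2 + (½)*1)*(-1) + 13 = (-13/2 + ½)*(-1) + 13 = -6*(-1) + 13 = 6 + 13 = 19)
z² - L(61, -384) = 372² - 1*19 = 138384 - 19 = 138365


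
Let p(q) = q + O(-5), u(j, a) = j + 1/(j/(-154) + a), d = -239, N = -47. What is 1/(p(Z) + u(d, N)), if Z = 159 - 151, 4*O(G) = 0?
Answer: -6999/1616923 ≈ -0.0043286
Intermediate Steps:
O(G) = 0 (O(G) = (¼)*0 = 0)
u(j, a) = j + 1/(a - j/154) (u(j, a) = j + 1/(j*(-1/154) + a) = j + 1/(-j/154 + a) = j + 1/(a - j/154))
Z = 8
p(q) = q (p(q) = q + 0 = q)
1/(p(Z) + u(d, N)) = 1/(8 + (154 - 1*(-239)² + 154*(-47)*(-239))/(-1*(-239) + 154*(-47))) = 1/(8 + (154 - 1*57121 + 1729882)/(239 - 7238)) = 1/(8 + (154 - 57121 + 1729882)/(-6999)) = 1/(8 - 1/6999*1672915) = 1/(8 - 1672915/6999) = 1/(-1616923/6999) = -6999/1616923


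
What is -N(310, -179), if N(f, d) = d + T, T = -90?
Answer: 269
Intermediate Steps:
N(f, d) = -90 + d (N(f, d) = d - 90 = -90 + d)
-N(310, -179) = -(-90 - 179) = -1*(-269) = 269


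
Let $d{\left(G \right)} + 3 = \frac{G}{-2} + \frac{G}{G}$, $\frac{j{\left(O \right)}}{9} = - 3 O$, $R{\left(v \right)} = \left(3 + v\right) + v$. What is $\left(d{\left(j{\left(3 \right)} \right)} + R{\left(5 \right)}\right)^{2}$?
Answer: $\frac{10609}{4} \approx 2652.3$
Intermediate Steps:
$R{\left(v \right)} = 3 + 2 v$
$j{\left(O \right)} = - 27 O$ ($j{\left(O \right)} = 9 \left(- 3 O\right) = - 27 O$)
$d{\left(G \right)} = -2 - \frac{G}{2}$ ($d{\left(G \right)} = -3 + \left(\frac{G}{-2} + \frac{G}{G}\right) = -3 + \left(G \left(- \frac{1}{2}\right) + 1\right) = -3 - \left(-1 + \frac{G}{2}\right) = -2 - \frac{G}{2}$)
$\left(d{\left(j{\left(3 \right)} \right)} + R{\left(5 \right)}\right)^{2} = \left(\left(-2 - \frac{\left(-27\right) 3}{2}\right) + \left(3 + 2 \cdot 5\right)\right)^{2} = \left(\left(-2 - - \frac{81}{2}\right) + \left(3 + 10\right)\right)^{2} = \left(\left(-2 + \frac{81}{2}\right) + 13\right)^{2} = \left(\frac{77}{2} + 13\right)^{2} = \left(\frac{103}{2}\right)^{2} = \frac{10609}{4}$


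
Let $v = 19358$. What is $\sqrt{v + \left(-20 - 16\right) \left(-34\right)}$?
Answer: $\sqrt{20582} \approx 143.46$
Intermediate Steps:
$\sqrt{v + \left(-20 - 16\right) \left(-34\right)} = \sqrt{19358 + \left(-20 - 16\right) \left(-34\right)} = \sqrt{19358 - -1224} = \sqrt{19358 + 1224} = \sqrt{20582}$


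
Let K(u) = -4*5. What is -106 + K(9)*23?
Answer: -566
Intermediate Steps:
K(u) = -20
-106 + K(9)*23 = -106 - 20*23 = -106 - 460 = -566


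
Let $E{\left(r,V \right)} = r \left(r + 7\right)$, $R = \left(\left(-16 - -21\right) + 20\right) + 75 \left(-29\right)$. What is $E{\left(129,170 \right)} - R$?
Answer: $19694$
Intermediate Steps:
$R = -2150$ ($R = \left(\left(-16 + 21\right) + 20\right) - 2175 = \left(5 + 20\right) - 2175 = 25 - 2175 = -2150$)
$E{\left(r,V \right)} = r \left(7 + r\right)$
$E{\left(129,170 \right)} - R = 129 \left(7 + 129\right) - -2150 = 129 \cdot 136 + 2150 = 17544 + 2150 = 19694$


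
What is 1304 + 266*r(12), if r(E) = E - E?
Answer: 1304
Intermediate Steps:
r(E) = 0
1304 + 266*r(12) = 1304 + 266*0 = 1304 + 0 = 1304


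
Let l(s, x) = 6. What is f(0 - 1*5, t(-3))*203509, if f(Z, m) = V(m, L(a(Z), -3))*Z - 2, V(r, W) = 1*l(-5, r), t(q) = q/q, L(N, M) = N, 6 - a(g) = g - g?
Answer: -6512288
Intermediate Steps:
a(g) = 6 (a(g) = 6 - (g - g) = 6 - 1*0 = 6 + 0 = 6)
t(q) = 1
V(r, W) = 6 (V(r, W) = 1*6 = 6)
f(Z, m) = -2 + 6*Z (f(Z, m) = 6*Z - 2 = -2 + 6*Z)
f(0 - 1*5, t(-3))*203509 = (-2 + 6*(0 - 1*5))*203509 = (-2 + 6*(0 - 5))*203509 = (-2 + 6*(-5))*203509 = (-2 - 30)*203509 = -32*203509 = -6512288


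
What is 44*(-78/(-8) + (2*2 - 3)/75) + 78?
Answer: 38069/75 ≈ 507.59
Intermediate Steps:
44*(-78/(-8) + (2*2 - 3)/75) + 78 = 44*(-78*(-⅛) + (4 - 3)*(1/75)) + 78 = 44*(39/4 + 1*(1/75)) + 78 = 44*(39/4 + 1/75) + 78 = 44*(2929/300) + 78 = 32219/75 + 78 = 38069/75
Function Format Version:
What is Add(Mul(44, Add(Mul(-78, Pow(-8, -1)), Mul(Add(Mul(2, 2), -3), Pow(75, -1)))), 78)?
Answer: Rational(38069, 75) ≈ 507.59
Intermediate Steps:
Add(Mul(44, Add(Mul(-78, Pow(-8, -1)), Mul(Add(Mul(2, 2), -3), Pow(75, -1)))), 78) = Add(Mul(44, Add(Mul(-78, Rational(-1, 8)), Mul(Add(4, -3), Rational(1, 75)))), 78) = Add(Mul(44, Add(Rational(39, 4), Mul(1, Rational(1, 75)))), 78) = Add(Mul(44, Add(Rational(39, 4), Rational(1, 75))), 78) = Add(Mul(44, Rational(2929, 300)), 78) = Add(Rational(32219, 75), 78) = Rational(38069, 75)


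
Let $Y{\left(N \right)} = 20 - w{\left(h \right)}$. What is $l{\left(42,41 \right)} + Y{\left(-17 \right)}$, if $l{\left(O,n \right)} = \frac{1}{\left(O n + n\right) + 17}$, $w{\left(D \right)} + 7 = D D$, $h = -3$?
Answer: $\frac{32041}{1780} \approx 18.001$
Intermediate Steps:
$w{\left(D \right)} = -7 + D^{2}$ ($w{\left(D \right)} = -7 + D D = -7 + D^{2}$)
$l{\left(O,n \right)} = \frac{1}{17 + n + O n}$ ($l{\left(O,n \right)} = \frac{1}{\left(n + O n\right) + 17} = \frac{1}{17 + n + O n}$)
$Y{\left(N \right)} = 18$ ($Y{\left(N \right)} = 20 - \left(-7 + \left(-3\right)^{2}\right) = 20 - \left(-7 + 9\right) = 20 - 2 = 18$)
$l{\left(42,41 \right)} + Y{\left(-17 \right)} = \frac{1}{17 + 41 + 42 \cdot 41} + 18 = \frac{1}{17 + 41 + 1722} + 18 = \frac{1}{1780} + 18 = \frac{32041}{1780}$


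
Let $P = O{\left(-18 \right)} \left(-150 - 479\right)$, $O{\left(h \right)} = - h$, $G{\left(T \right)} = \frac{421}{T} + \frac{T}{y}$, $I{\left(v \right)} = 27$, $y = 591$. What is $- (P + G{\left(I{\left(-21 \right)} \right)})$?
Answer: $\frac{60138538}{5319} \approx 11306.0$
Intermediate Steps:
$G{\left(T \right)} = \frac{421}{T} + \frac{T}{591}$
$P = -11322$ ($P = \left(-1\right) \left(-18\right) \left(-150 - 479\right) = 18 \left(-629\right) = -11322$)
$- (P + G{\left(I{\left(-21 \right)} \right)}) = - (-11322 + \left(\frac{421}{27} + \frac{1}{591} \cdot 27\right)) = - (-11322 + \left(421 \cdot \frac{1}{27} + \frac{9}{197}\right)) = - (-11322 + \left(\frac{421}{27} + \frac{9}{197}\right)) = - (-11322 + \frac{83180}{5319}) = \left(-1\right) \left(- \frac{60138538}{5319}\right) = \frac{60138538}{5319}$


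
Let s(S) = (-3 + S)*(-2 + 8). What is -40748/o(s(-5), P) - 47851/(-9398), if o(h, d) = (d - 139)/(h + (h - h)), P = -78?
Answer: -18371202125/2039366 ≈ -9008.3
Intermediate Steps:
s(S) = -18 + 6*S (s(S) = (-3 + S)*6 = -18 + 6*S)
o(h, d) = (-139 + d)/h (o(h, d) = (-139 + d)/(h + 0) = (-139 + d)/h)
-40748/o(s(-5), P) - 47851/(-9398) = -40748*(-18 + 6*(-5))/(-139 - 78) - 47851/(-9398) = -40748/(-217/(-18 - 30)) - 47851*(-1/9398) = -40748/(-217/(-48)) + 47851/9398 = -40748/((-1/48*(-217))) + 47851/9398 = -40748/217/48 + 47851/9398 = -40748*48/217 + 47851/9398 = -1955904/217 + 47851/9398 = -18371202125/2039366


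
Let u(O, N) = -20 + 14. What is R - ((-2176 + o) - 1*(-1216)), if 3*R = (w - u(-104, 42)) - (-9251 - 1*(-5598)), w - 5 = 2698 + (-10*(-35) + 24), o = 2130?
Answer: 3226/3 ≈ 1075.3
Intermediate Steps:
w = 3077 (w = 5 + (2698 + (-10*(-35) + 24)) = 5 + (2698 + (350 + 24)) = 5 + (2698 + 374) = 5 + 3072 = 3077)
u(O, N) = -6
R = 6736/3 (R = ((3077 - 1*(-6)) - (-9251 - 1*(-5598)))/3 = ((3077 + 6) - (-9251 + 5598))/3 = (3083 - 1*(-3653))/3 = (3083 + 3653)/3 = (⅓)*6736 = 6736/3 ≈ 2245.3)
R - ((-2176 + o) - 1*(-1216)) = 6736/3 - ((-2176 + 2130) - 1*(-1216)) = 6736/3 - (-46 + 1216) = 6736/3 - 1*1170 = 6736/3 - 1170 = 3226/3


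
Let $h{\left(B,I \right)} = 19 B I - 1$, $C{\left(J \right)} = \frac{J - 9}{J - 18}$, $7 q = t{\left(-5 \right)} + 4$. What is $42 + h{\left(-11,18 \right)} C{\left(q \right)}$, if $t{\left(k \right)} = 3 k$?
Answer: $- \frac{272708}{137} \approx -1990.6$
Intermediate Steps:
$q = - \frac{11}{7}$ ($q = \frac{3 \left(-5\right) + 4}{7} = \frac{-15 + 4}{7} = \frac{1}{7} \left(-11\right) = - \frac{11}{7} \approx -1.5714$)
$C{\left(J \right)} = \frac{-9 + J}{-18 + J}$
$h{\left(B,I \right)} = -1 + 19 B I$ ($h{\left(B,I \right)} = 19 B I - 1 = -1 + 19 B I$)
$42 + h{\left(-11,18 \right)} C{\left(q \right)} = 42 + \left(-1 + 19 \left(-11\right) 18\right) \frac{-9 - \frac{11}{7}}{-18 - \frac{11}{7}} = 42 + \left(-1 - 3762\right) \frac{1}{- \frac{137}{7}} \left(- \frac{74}{7}\right) = 42 - 3763 \left(\left(- \frac{7}{137}\right) \left(- \frac{74}{7}\right)\right) = 42 - \frac{278462}{137} = - \frac{272708}{137}$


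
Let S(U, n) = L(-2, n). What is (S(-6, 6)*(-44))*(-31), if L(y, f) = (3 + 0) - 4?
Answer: -1364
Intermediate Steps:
L(y, f) = -1 (L(y, f) = 3 - 4 = -1)
S(U, n) = -1
(S(-6, 6)*(-44))*(-31) = -1*(-44)*(-31) = 44*(-31) = -1364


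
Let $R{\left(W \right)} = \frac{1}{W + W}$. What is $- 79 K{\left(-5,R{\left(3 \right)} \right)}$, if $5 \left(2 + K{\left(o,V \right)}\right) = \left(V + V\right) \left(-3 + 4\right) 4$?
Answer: $\frac{2054}{15} \approx 136.93$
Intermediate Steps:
$R{\left(W \right)} = \frac{1}{2 W}$
$K{\left(o,V \right)} = -2 + \frac{8 V}{5}$ ($K{\left(o,V \right)} = -2 + \frac{\left(V + V\right) \left(-3 + 4\right) 4}{5} = -2 + \frac{2 V 1 \cdot 4}{5} = -2 + \frac{2 V 4}{5} = -2 + \frac{8 V}{5}$)
$- 79 K{\left(-5,R{\left(3 \right)} \right)} = - 79 \left(-2 + \frac{8 \frac{1}{2 \cdot 3}}{5}\right) = - 79 \left(-2 + \frac{8 \cdot \frac{1}{2} \cdot \frac{1}{3}}{5}\right) = - 79 \left(-2 + \frac{8}{5} \cdot \frac{1}{6}\right) = - 79 \left(-2 + \frac{4}{15}\right) = \left(-79\right) \left(- \frac{26}{15}\right) = \frac{2054}{15}$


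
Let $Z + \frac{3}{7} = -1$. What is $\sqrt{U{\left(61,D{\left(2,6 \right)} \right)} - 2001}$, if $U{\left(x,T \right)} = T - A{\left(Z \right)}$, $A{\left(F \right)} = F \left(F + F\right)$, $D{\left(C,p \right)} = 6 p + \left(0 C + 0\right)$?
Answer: $\frac{i \sqrt{96485}}{7} \approx 44.374 i$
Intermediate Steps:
$Z = - \frac{10}{7}$ ($Z = - \frac{3}{7} - 1 = - \frac{10}{7} \approx -1.4286$)
$D{\left(C,p \right)} = 6 p$ ($D{\left(C,p \right)} = 6 p + \left(0 + 0\right) = 6 p + 0 = 6 p$)
$A{\left(F \right)} = 2 F^{2}$ ($A{\left(F \right)} = F 2 F = 2 F^{2}$)
$U{\left(x,T \right)} = - \frac{200}{49} + T$ ($U{\left(x,T \right)} = T - 2 \left(- \frac{10}{7}\right)^{2} = T - 2 \cdot \frac{100}{49} = T - \frac{200}{49} = - \frac{200}{49} + T$)
$\sqrt{U{\left(61,D{\left(2,6 \right)} \right)} - 2001} = \sqrt{\left(- \frac{200}{49} + 6 \cdot 6\right) - 2001} = \sqrt{\left(- \frac{200}{49} + 36\right) - 2001} = \sqrt{\frac{1564}{49} - 2001} = \sqrt{- \frac{96485}{49}} = \frac{i \sqrt{96485}}{7}$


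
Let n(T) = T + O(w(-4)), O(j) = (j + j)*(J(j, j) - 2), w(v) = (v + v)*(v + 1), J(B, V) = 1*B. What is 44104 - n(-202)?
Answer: 43250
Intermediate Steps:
J(B, V) = B
w(v) = 2*v*(1 + v) (w(v) = (2*v)*(1 + v) = 2*v*(1 + v))
O(j) = 2*j*(-2 + j) (O(j) = (j + j)*(j - 2) = (2*j)*(-2 + j) = 2*j*(-2 + j))
n(T) = 1056 + T (n(T) = T + 2*(2*(-4)*(1 - 4))*(-2 + 2*(-4)*(1 - 4)) = T + 2*(2*(-4)*(-3))*(-2 + 2*(-4)*(-3)) = T + 2*24*(-2 + 24) = T + 2*24*22 = T + 1056 = 1056 + T)
44104 - n(-202) = 44104 - (1056 - 202) = 44104 - 1*854 = 44104 - 854 = 43250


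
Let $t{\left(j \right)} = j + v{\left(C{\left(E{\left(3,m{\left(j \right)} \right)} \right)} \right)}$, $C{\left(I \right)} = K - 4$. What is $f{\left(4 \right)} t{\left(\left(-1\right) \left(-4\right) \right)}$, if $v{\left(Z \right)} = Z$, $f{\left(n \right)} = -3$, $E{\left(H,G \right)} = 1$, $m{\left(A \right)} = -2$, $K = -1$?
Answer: $3$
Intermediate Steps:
$C{\left(I \right)} = -5$ ($C{\left(I \right)} = -1 - 4 = -5$)
$t{\left(j \right)} = -5 + j$ ($t{\left(j \right)} = j - 5 = -5 + j$)
$f{\left(4 \right)} t{\left(\left(-1\right) \left(-4\right) \right)} = - 3 \left(-5 - -4\right) = - 3 \left(-5 + 4\right) = \left(-3\right) \left(-1\right) = 3$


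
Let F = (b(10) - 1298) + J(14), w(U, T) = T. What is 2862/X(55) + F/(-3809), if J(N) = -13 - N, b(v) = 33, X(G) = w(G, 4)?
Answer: 5453263/7618 ≈ 715.84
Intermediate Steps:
X(G) = 4
F = -1292 (F = (33 - 1298) + (-13 - 1*14) = -1265 + (-13 - 14) = -1265 - 27 = -1292)
2862/X(55) + F/(-3809) = 2862/4 - 1292/(-3809) = 2862*(¼) - 1292*(-1/3809) = 1431/2 + 1292/3809 = 5453263/7618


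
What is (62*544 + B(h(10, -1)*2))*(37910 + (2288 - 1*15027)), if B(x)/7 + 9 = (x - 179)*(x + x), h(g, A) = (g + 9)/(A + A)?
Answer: 2173087943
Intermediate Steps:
h(g, A) = (9 + g)/(2*A) (h(g, A) = (9 + g)/((2*A)) = (9 + g)*(1/(2*A)) = (9 + g)/(2*A))
B(x) = -63 + 14*x*(-179 + x) (B(x) = -63 + 7*((x - 179)*(x + x)) = -63 + 7*((-179 + x)*(2*x)) = -63 + 7*(2*x*(-179 + x)) = -63 + 14*x*(-179 + x))
(62*544 + B(h(10, -1)*2))*(37910 + (2288 - 1*15027)) = (62*544 + (-63 - 2506*(1/2)*(9 + 10)/(-1)*2 + 14*(((1/2)*(9 + 10)/(-1))*2)**2))*(37910 + (2288 - 1*15027)) = (33728 + (-63 - 2506*(1/2)*(-1)*19*2 + 14*(((1/2)*(-1)*19)*2)**2))*(37910 + (2288 - 15027)) = (33728 + (-63 - (-23807)*2 + 14*(-19/2*2)**2))*(37910 - 12739) = (33728 + (-63 - 2506*(-19) + 14*(-19)**2))*25171 = (33728 + (-63 + 47614 + 14*361))*25171 = (33728 + (-63 + 47614 + 5054))*25171 = (33728 + 52605)*25171 = 86333*25171 = 2173087943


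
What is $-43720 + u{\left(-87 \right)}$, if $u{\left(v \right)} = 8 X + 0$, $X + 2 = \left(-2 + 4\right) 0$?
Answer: $-43736$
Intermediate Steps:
$X = -2$ ($X = -2 + \left(-2 + 4\right) 0 = -2 + 2 \cdot 0 = -2 + 0 = -2$)
$u{\left(v \right)} = -16$ ($u{\left(v \right)} = 8 \left(-2\right) + 0 = -16 + 0 = -16$)
$-43720 + u{\left(-87 \right)} = -43720 - 16 = -43736$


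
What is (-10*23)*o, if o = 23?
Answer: -5290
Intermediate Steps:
(-10*23)*o = -10*23*23 = -230*23 = -5290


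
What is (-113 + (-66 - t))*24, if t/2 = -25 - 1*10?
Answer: -2616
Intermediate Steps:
t = -70 (t = 2*(-25 - 1*10) = 2*(-25 - 10) = 2*(-35) = -70)
(-113 + (-66 - t))*24 = (-113 + (-66 - 1*(-70)))*24 = (-113 + (-66 + 70))*24 = (-113 + 4)*24 = -109*24 = -2616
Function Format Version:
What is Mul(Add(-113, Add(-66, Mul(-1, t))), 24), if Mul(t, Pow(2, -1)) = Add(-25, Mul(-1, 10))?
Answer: -2616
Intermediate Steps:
t = -70 (t = Mul(2, Add(-25, Mul(-1, 10))) = Mul(2, Add(-25, -10)) = Mul(2, -35) = -70)
Mul(Add(-113, Add(-66, Mul(-1, t))), 24) = Mul(Add(-113, Add(-66, Mul(-1, -70))), 24) = Mul(Add(-113, Add(-66, 70)), 24) = Mul(Add(-113, 4), 24) = Mul(-109, 24) = -2616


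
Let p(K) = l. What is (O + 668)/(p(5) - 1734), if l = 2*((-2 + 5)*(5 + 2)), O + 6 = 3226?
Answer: -108/47 ≈ -2.2979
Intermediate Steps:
O = 3220 (O = -6 + 3226 = 3220)
l = 42 (l = 2*(3*7) = 2*21 = 42)
p(K) = 42
(O + 668)/(p(5) - 1734) = (3220 + 668)/(42 - 1734) = 3888/(-1692) = 3888*(-1/1692) = -108/47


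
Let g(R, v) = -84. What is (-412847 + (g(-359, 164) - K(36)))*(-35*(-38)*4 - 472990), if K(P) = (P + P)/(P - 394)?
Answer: 34567647061710/179 ≈ 1.9312e+11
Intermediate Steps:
K(P) = 2*P/(-394 + P) (K(P) = (2*P)/(-394 + P) = 2*P/(-394 + P))
(-412847 + (g(-359, 164) - K(36)))*(-35*(-38)*4 - 472990) = (-412847 + (-84 - 2*36/(-394 + 36)))*(-35*(-38)*4 - 472990) = (-412847 + (-84 - 2*36/(-358)))*(1330*4 - 472990) = (-412847 + (-84 - 2*36*(-1)/358))*(5320 - 472990) = (-412847 + (-84 - 1*(-36/179)))*(-467670) = (-412847 + (-84 + 36/179))*(-467670) = (-412847 - 15000/179)*(-467670) = -73914613/179*(-467670) = 34567647061710/179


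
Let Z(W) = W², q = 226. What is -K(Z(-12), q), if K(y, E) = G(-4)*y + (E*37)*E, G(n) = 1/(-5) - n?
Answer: -9451796/5 ≈ -1.8904e+6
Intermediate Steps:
G(n) = -⅕ - n
K(y, E) = 37*E² + 19*y/5 (K(y, E) = (-⅕ - 1*(-4))*y + (E*37)*E = (-⅕ + 4)*y + (37*E)*E = 19*y/5 + 37*E² = 37*E² + 19*y/5)
-K(Z(-12), q) = -(37*226² + (19/5)*(-12)²) = -(37*51076 + (19/5)*144) = -(1889812 + 2736/5) = -1*9451796/5 = -9451796/5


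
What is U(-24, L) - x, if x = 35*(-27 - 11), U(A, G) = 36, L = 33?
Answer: 1366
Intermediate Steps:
x = -1330 (x = 35*(-38) = -1330)
U(-24, L) - x = 36 - 1*(-1330) = 36 + 1330 = 1366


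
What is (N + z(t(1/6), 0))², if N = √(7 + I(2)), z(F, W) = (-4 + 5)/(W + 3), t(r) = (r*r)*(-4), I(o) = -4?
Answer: 28/9 + 2*√3/3 ≈ 4.2658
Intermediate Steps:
t(r) = -4*r² (t(r) = r²*(-4) = -4*r²)
z(F, W) = 1/(3 + W)
N = √3 (N = √(7 - 4) = √3 ≈ 1.7320)
(N + z(t(1/6), 0))² = (√3 + 1/(3 + 0))² = (√3 + 1/3)² = (√3 + ⅓)² = (⅓ + √3)²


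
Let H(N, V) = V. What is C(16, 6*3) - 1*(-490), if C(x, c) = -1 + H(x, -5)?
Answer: 484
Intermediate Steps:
C(x, c) = -6 (C(x, c) = -1 - 5 = -6)
C(16, 6*3) - 1*(-490) = -6 - 1*(-490) = -6 + 490 = 484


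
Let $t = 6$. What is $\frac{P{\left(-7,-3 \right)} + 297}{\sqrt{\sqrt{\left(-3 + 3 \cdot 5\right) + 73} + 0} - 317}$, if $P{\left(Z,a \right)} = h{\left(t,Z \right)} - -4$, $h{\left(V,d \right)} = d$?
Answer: $- \frac{294}{317 - \sqrt[4]{85}} \approx -0.93641$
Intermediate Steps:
$P{\left(Z,a \right)} = 4 + Z$ ($P{\left(Z,a \right)} = Z - -4 = Z + 4 = 4 + Z$)
$\frac{P{\left(-7,-3 \right)} + 297}{\sqrt{\sqrt{\left(-3 + 3 \cdot 5\right) + 73} + 0} - 317} = \frac{\left(4 - 7\right) + 297}{\sqrt{\sqrt{\left(-3 + 3 \cdot 5\right) + 73} + 0} - 317} = \frac{-3 + 297}{\sqrt{\sqrt{\left(-3 + 15\right) + 73} + 0} - 317} = \frac{294}{\sqrt{\sqrt{12 + 73} + 0} - 317} = \frac{294}{\sqrt{\sqrt{85} + 0} - 317} = \frac{294}{\sqrt{\sqrt{85}} - 317} = \frac{294}{\sqrt[4]{85} - 317} = \frac{294}{-317 + \sqrt[4]{85}}$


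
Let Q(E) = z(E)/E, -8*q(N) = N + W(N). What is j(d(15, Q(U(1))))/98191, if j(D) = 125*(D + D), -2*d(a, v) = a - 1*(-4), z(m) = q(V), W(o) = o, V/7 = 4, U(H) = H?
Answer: -2375/98191 ≈ -0.024188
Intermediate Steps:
V = 28 (V = 7*4 = 28)
q(N) = -N/4 (q(N) = -(N + N)/8 = -N/4)
z(m) = -7 (z(m) = -1/4*28 = -7)
Q(E) = -7/E
d(a, v) = -2 - a/2 (d(a, v) = -(a - 1*(-4))/2 = -(a + 4)/2 = -(4 + a)/2 = -2 - a/2)
j(D) = 250*D (j(D) = 125*(2*D) = 250*D)
j(d(15, Q(U(1))))/98191 = (250*(-2 - 1/2*15))/98191 = (250*(-2 - 15/2))*(1/98191) = (250*(-19/2))*(1/98191) = -2375*1/98191 = -2375/98191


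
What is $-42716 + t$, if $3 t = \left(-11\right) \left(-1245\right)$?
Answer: $-38151$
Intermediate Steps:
$t = 4565$ ($t = \frac{\left(-11\right) \left(-1245\right)}{3} = \frac{1}{3} \cdot 13695 = 4565$)
$-42716 + t = -42716 + 4565 = -38151$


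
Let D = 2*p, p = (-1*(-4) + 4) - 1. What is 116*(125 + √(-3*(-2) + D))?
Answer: 14500 + 232*√5 ≈ 15019.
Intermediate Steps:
p = 7 (p = (4 + 4) - 1 = 8 - 1 = 7)
D = 14 (D = 2*7 = 14)
116*(125 + √(-3*(-2) + D)) = 116*(125 + √(-3*(-2) + 14)) = 116*(125 + √(6 + 14)) = 116*(125 + √20) = 116*(125 + 2*√5) = 14500 + 232*√5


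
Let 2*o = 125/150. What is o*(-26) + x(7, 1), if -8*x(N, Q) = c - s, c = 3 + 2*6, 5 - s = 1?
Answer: -293/24 ≈ -12.208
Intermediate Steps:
s = 4 (s = 5 - 1*1 = 5 - 1 = 4)
c = 15 (c = 3 + 12 = 15)
o = 5/12 (o = (125/150)/2 = (125*(1/150))/2 = (½)*(⅚) = 5/12 ≈ 0.41667)
x(N, Q) = -11/8 (x(N, Q) = -(15 - 1*4)/8 = -(15 - 4)/8 = -⅛*11 = -11/8)
o*(-26) + x(7, 1) = (5/12)*(-26) - 11/8 = -65/6 - 11/8 = -293/24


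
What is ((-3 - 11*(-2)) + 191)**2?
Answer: 44100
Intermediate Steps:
((-3 - 11*(-2)) + 191)**2 = ((-3 + 22) + 191)**2 = (19 + 191)**2 = 210**2 = 44100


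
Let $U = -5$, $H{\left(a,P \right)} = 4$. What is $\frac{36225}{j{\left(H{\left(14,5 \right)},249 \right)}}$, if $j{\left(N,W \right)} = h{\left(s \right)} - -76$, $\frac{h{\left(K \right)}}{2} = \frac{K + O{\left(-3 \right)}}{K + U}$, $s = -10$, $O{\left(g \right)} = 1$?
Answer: $\frac{181125}{386} \approx 469.24$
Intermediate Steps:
$h{\left(K \right)} = \frac{2 \left(1 + K\right)}{-5 + K}$ ($h{\left(K \right)} = 2 \frac{K + 1}{K - 5} = 2 \frac{1 + K}{-5 + K} = \frac{2 \left(1 + K\right)}{-5 + K}$)
$j{\left(N,W \right)} = \frac{386}{5}$ ($j{\left(N,W \right)} = \frac{2 \left(1 - 10\right)}{-5 - 10} - -76 = 2 \frac{1}{-15} \left(-9\right) + 76 = 2 \left(- \frac{1}{15}\right) \left(-9\right) + 76 = \frac{6}{5} + 76 = \frac{386}{5}$)
$\frac{36225}{j{\left(H{\left(14,5 \right)},249 \right)}} = \frac{36225}{\frac{386}{5}} = 36225 \cdot \frac{5}{386} = \frac{181125}{386}$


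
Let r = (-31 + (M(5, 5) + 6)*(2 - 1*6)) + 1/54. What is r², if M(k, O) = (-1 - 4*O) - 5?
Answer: 7006609/2916 ≈ 2402.8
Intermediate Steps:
M(k, O) = -6 - 4*O
r = 2647/54 (r = (-31 + ((-6 - 4*5) + 6)*(2 - 1*6)) + 1/54 = (-31 + ((-6 - 20) + 6)*(2 - 6)) + 1/54 = (-31 + (-26 + 6)*(-4)) + 1/54 = (-31 - 20*(-4)) + 1/54 = (-31 + 80) + 1/54 = 49 + 1/54 = 2647/54 ≈ 49.018)
r² = (2647/54)² = 7006609/2916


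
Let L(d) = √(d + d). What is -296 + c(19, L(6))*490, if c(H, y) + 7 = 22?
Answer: 7054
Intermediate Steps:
L(d) = √2*√d (L(d) = √(2*d) = √2*√d)
c(H, y) = 15 (c(H, y) = -7 + 22 = 15)
-296 + c(19, L(6))*490 = -296 + 15*490 = -296 + 7350 = 7054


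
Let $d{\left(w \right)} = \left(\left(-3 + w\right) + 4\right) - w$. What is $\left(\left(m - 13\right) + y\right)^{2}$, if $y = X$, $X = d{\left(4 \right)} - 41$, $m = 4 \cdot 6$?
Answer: $841$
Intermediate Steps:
$d{\left(w \right)} = 1$ ($d{\left(w \right)} = \left(1 + w\right) - w = 1$)
$m = 24$
$X = -40$ ($X = 1 - 41 = -40$)
$y = -40$
$\left(\left(m - 13\right) + y\right)^{2} = \left(\left(24 - 13\right) - 40\right)^{2} = \left(11 - 40\right)^{2} = \left(-29\right)^{2} = 841$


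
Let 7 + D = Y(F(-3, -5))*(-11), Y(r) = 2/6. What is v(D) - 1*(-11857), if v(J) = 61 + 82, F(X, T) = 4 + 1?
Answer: 12000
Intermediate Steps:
F(X, T) = 5
Y(r) = ⅓ (Y(r) = 2*(⅙) = ⅓)
D = -32/3 (D = -7 + (⅓)*(-11) = -7 - 11/3 = -32/3 ≈ -10.667)
v(J) = 143
v(D) - 1*(-11857) = 143 - 1*(-11857) = 143 + 11857 = 12000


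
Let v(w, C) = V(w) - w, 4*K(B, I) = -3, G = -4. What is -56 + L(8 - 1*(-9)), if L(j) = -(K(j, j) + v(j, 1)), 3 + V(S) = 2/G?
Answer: -139/4 ≈ -34.750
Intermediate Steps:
V(S) = -7/2 (V(S) = -3 + 2/(-4) = -3 + 2*(-¼) = -3 - ½ = -7/2)
K(B, I) = -¾ (K(B, I) = (¼)*(-3) = -¾)
v(w, C) = -7/2 - w
L(j) = 17/4 + j (L(j) = -(-¾ + (-7/2 - j)) = -(-17/4 - j) = 17/4 + j)
-56 + L(8 - 1*(-9)) = -56 + (17/4 + (8 - 1*(-9))) = -56 + (17/4 + (8 + 9)) = -56 + (17/4 + 17) = -56 + 85/4 = -139/4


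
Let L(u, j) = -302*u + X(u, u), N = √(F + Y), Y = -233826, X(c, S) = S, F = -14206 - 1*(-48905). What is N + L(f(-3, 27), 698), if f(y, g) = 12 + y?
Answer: -2709 + I*√199127 ≈ -2709.0 + 446.24*I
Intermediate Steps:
F = 34699 (F = -14206 + 48905 = 34699)
N = I*√199127 (N = √(34699 - 233826) = √(-199127) = I*√199127 ≈ 446.24*I)
L(u, j) = -301*u (L(u, j) = -302*u + u = -301*u)
N + L(f(-3, 27), 698) = I*√199127 - 301*(12 - 3) = I*√199127 - 301*9 = I*√199127 - 2709 = -2709 + I*√199127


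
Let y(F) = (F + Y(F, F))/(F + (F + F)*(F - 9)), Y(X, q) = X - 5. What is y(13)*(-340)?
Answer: -2380/39 ≈ -61.026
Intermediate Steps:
Y(X, q) = -5 + X
y(F) = (-5 + 2*F)/(F + 2*F*(-9 + F)) (y(F) = (F + (-5 + F))/(F + (F + F)*(F - 9)) = (-5 + 2*F)/(F + (2*F)*(-9 + F)) = (-5 + 2*F)/(F + 2*F*(-9 + F)))
y(13)*(-340) = ((-5 + 2*13)/(13*(-17 + 2*13)))*(-340) = ((-5 + 26)/(13*(-17 + 26)))*(-340) = ((1/13)*21/9)*(-340) = ((1/13)*(⅑)*21)*(-340) = (7/39)*(-340) = -2380/39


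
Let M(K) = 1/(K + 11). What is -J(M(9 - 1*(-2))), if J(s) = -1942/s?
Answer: 42724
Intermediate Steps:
M(K) = 1/(11 + K)
-J(M(9 - 1*(-2))) = -(-1942)/(1/(11 + (9 - 1*(-2)))) = -(-1942)/(1/(11 + (9 + 2))) = -(-1942)/(1/(11 + 11)) = -(-1942)/(1/22) = -(-1942)/1/22 = -(-1942)*22 = -1*(-42724) = 42724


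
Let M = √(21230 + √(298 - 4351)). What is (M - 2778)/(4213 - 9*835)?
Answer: 1389/1651 - √(21230 + I*√4053)/3302 ≈ 0.79718 - 6.6162e-5*I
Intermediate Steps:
M = √(21230 + I*√4053) (M = √(21230 + √(-4053)) = √(21230 + I*√4053) ≈ 145.71 + 0.218*I)
(M - 2778)/(4213 - 9*835) = (√(21230 + I*√4053) - 2778)/(4213 - 9*835) = (-2778 + √(21230 + I*√4053))/(4213 - 7515) = (-2778 + √(21230 + I*√4053))/(-3302) = (-2778 + √(21230 + I*√4053))*(-1/3302) = 1389/1651 - √(21230 + I*√4053)/3302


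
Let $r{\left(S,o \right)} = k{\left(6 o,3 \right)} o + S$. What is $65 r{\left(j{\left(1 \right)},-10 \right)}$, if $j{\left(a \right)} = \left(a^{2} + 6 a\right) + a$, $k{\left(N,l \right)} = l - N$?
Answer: $-40430$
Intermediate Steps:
$j{\left(a \right)} = a^{2} + 7 a$
$r{\left(S,o \right)} = S + o \left(3 - 6 o\right)$ ($r{\left(S,o \right)} = \left(3 - 6 o\right) o + S = o \left(3 - 6 o\right) + S = S + o \left(3 - 6 o\right)$)
$65 r{\left(j{\left(1 \right)},-10 \right)} = 65 \left(1 \left(7 + 1\right) - - 30 \left(-1 + 2 \left(-10\right)\right)\right) = 65 \left(1 \cdot 8 - - 30 \left(-1 - 20\right)\right) = 65 \left(8 - \left(-30\right) \left(-21\right)\right) = 65 \left(8 - 630\right) = 65 \left(-622\right) = -40430$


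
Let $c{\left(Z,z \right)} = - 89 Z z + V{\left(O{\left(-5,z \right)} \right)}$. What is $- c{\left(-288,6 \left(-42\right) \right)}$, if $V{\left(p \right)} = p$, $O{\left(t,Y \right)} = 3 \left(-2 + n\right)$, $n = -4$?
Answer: $6459282$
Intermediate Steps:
$O{\left(t,Y \right)} = -18$ ($O{\left(t,Y \right)} = 3 \left(-2 - 4\right) = 3 \left(-6\right) = -18$)
$c{\left(Z,z \right)} = -18 - 89 Z z$ ($c{\left(Z,z \right)} = - 89 Z z - 18 = -18 - 89 Z z$)
$- c{\left(-288,6 \left(-42\right) \right)} = - (-18 - - 25632 \cdot 6 \left(-42\right)) = - (-18 - \left(-25632\right) \left(-252\right)) = - (-18 - 6459264) = \left(-1\right) \left(-6459282\right) = 6459282$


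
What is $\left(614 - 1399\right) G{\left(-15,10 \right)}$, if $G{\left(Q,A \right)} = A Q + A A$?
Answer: $39250$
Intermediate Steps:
$G{\left(Q,A \right)} = A^{2} + A Q$ ($G{\left(Q,A \right)} = A Q + A^{2} = A^{2} + A Q$)
$\left(614 - 1399\right) G{\left(-15,10 \right)} = \left(614 - 1399\right) 10 \left(10 - 15\right) = - 785 \cdot 10 \left(-5\right) = \left(-785\right) \left(-50\right) = 39250$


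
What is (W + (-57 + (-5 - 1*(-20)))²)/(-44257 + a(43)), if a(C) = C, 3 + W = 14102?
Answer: -15863/44214 ≈ -0.35878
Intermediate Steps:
W = 14099 (W = -3 + 14102 = 14099)
(W + (-57 + (-5 - 1*(-20)))²)/(-44257 + a(43)) = (14099 + (-57 + (-5 - 1*(-20)))²)/(-44257 + 43) = (14099 + (-57 + (-5 + 20))²)/(-44214) = (14099 + (-57 + 15)²)*(-1/44214) = (14099 + (-42)²)*(-1/44214) = (14099 + 1764)*(-1/44214) = 15863*(-1/44214) = -15863/44214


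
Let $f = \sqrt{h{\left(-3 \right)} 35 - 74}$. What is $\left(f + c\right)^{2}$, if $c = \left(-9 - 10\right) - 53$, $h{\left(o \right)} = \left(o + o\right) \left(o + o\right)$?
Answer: $\left(72 - \sqrt{1186}\right)^{2} \approx 1410.9$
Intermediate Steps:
$h{\left(o \right)} = 4 o^{2}$ ($h{\left(o \right)} = 2 o 2 o = 4 o^{2}$)
$f = \sqrt{1186}$ ($f = \sqrt{4 \left(-3\right)^{2} \cdot 35 - 74} = \sqrt{4 \cdot 9 \cdot 35 - 74} = \sqrt{36 \cdot 35 - 74} = \sqrt{1260 - 74} = \sqrt{1186} \approx 34.438$)
$c = -72$ ($c = -19 - 53 = -72$)
$\left(f + c\right)^{2} = \left(\sqrt{1186} - 72\right)^{2} = \left(-72 + \sqrt{1186}\right)^{2}$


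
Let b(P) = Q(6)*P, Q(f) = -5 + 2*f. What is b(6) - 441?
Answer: -399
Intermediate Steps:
b(P) = 7*P (b(P) = (-5 + 2*6)*P = (-5 + 12)*P = 7*P)
b(6) - 441 = 7*6 - 441 = 42 - 441 = -399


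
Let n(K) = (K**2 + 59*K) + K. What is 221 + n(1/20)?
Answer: 89601/400 ≈ 224.00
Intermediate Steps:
n(K) = K**2 + 60*K
221 + n(1/20) = 221 + (60 + 1/20)/20 = 221 + (1/20)*(1201/20) = 221 + 1201/400 = 89601/400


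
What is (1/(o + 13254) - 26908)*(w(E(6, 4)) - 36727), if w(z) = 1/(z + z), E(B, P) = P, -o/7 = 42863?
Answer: 2267330571567555/2294296 ≈ 9.8825e+8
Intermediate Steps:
o = -300041 (o = -7*42863 = -300041)
w(z) = 1/(2*z)
(1/(o + 13254) - 26908)*(w(E(6, 4)) - 36727) = (1/(-300041 + 13254) - 26908)*((½)/4 - 36727) = (1/(-286787) - 26908)*((½)*(¼) - 36727) = (-1/286787 - 26908)*(⅛ - 36727) = -7716864597/286787*(-293815/8) = 2267330571567555/2294296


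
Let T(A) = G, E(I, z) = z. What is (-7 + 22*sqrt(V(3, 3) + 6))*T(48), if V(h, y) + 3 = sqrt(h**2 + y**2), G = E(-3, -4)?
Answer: 28 - 88*sqrt(3 + 3*sqrt(2)) ≈ -208.83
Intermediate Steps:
G = -4
V(h, y) = -3 + sqrt(h**2 + y**2)
T(A) = -4
(-7 + 22*sqrt(V(3, 3) + 6))*T(48) = (-7 + 22*sqrt((-3 + sqrt(3**2 + 3**2)) + 6))*(-4) = (-7 + 22*sqrt((-3 + sqrt(9 + 9)) + 6))*(-4) = (-7 + 22*sqrt((-3 + sqrt(18)) + 6))*(-4) = (-7 + 22*sqrt((-3 + 3*sqrt(2)) + 6))*(-4) = (-7 + 22*sqrt(3 + 3*sqrt(2)))*(-4) = 28 - 88*sqrt(3 + 3*sqrt(2))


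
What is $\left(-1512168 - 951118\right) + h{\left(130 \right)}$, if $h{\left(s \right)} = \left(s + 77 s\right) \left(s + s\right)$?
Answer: $173114$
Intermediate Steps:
$h{\left(s \right)} = 156 s^{2}$ ($h{\left(s \right)} = 78 s 2 s = 156 s^{2}$)
$\left(-1512168 - 951118\right) + h{\left(130 \right)} = \left(-1512168 - 951118\right) + 156 \cdot 130^{2} = \left(-1512168 - 951118\right) + 156 \cdot 16900 = -2463286 + 2636400 = 173114$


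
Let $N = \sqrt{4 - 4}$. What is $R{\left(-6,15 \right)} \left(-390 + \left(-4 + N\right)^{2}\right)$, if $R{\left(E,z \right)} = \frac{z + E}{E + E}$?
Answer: $\frac{561}{2} \approx 280.5$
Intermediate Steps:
$N = 0$ ($N = \sqrt{0} = 0$)
$R{\left(E,z \right)} = \frac{E + z}{2 E}$
$R{\left(-6,15 \right)} \left(-390 + \left(-4 + N\right)^{2}\right) = \frac{-6 + 15}{2 \left(-6\right)} \left(-390 + \left(-4 + 0\right)^{2}\right) = \frac{1}{2} \left(- \frac{1}{6}\right) 9 \left(-390 + \left(-4\right)^{2}\right) = - \frac{3 \left(-390 + 16\right)}{4} = \left(- \frac{3}{4}\right) \left(-374\right) = \frac{561}{2}$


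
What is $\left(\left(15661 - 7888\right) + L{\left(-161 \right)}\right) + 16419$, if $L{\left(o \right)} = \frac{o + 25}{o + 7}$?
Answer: $\frac{1862852}{77} \approx 24193.0$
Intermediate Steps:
$L{\left(o \right)} = \frac{25 + o}{7 + o}$
$\left(\left(15661 - 7888\right) + L{\left(-161 \right)}\right) + 16419 = \left(\left(15661 - 7888\right) + \frac{25 - 161}{7 - 161}\right) + 16419 = \left(\left(15661 - 7888\right) + \frac{1}{-154} \left(-136\right)\right) + 16419 = \left(7773 - - \frac{68}{77}\right) + 16419 = \left(7773 + \frac{68}{77}\right) + 16419 = \frac{598589}{77} + 16419 = \frac{1862852}{77}$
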